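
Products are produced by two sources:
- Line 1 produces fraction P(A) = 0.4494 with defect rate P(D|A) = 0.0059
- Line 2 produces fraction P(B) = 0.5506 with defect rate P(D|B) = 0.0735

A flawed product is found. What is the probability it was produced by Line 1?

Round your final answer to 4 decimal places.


Let A = from Line 1, D = flawed

Given:
- P(A) = 0.4494, P(B) = 0.5506
- P(D|A) = 0.0059, P(D|B) = 0.0735

Step 1: Find P(D)
P(D) = P(D|A)P(A) + P(D|B)P(B)
     = 0.0059 × 0.4494 + 0.0735 × 0.5506
     = 0.00265146 + 0.04046910
     = 0.04312056

Step 2: Apply Bayes' theorem
P(A|D) = P(D|A)P(A) / P(D)
       = 0.00265146 / 0.04312056
       = 0.0615


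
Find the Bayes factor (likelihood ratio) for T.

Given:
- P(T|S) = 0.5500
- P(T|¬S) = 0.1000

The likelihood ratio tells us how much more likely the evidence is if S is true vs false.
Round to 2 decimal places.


Likelihood Ratio (LR) = P(T|S) / P(T|¬S)

LR = 0.5500 / 0.1000
   = 5.50

The evidence is 5.50 times more likely if S is true than if S is false.
Since LR > 1, the evidence supports S over ¬S.


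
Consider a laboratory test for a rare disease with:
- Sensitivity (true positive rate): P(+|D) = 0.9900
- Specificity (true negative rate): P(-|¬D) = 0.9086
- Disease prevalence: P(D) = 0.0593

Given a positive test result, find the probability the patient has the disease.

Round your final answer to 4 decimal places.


Let D = has disease, + = positive test

Given:
- P(D) = 0.0593 (prevalence)
- P(+|D) = 0.9900 (sensitivity)
- P(-|¬D) = 0.9086 (specificity)
- P(+|¬D) = 0.0914 (false positive rate = 1 - specificity)

Step 1: Find P(+)
P(+) = P(+|D)P(D) + P(+|¬D)P(¬D)
     = 0.9900 × 0.0593 + 0.0914 × 0.9407
     = 0.05870700 + 0.08597998
     = 0.14468698

Step 2: Apply Bayes' theorem for P(D|+)
P(D|+) = P(+|D)P(D) / P(+)
       = 0.05870700 / 0.14468698
       = 0.4058


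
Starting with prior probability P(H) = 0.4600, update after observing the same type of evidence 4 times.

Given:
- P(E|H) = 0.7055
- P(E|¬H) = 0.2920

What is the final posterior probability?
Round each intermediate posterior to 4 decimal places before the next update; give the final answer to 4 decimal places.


Sequential Bayesian updating:

Initial prior: P(H) = 0.4600

Update 1:
  P(E) = 0.7055 × 0.4600 + 0.2920 × 0.5400 = 0.32453000 + 0.15768000 = 0.48221000
  P(H|E) = 0.32453000 / 0.48221000 = 0.6730

Update 2:
  P(E) = 0.7055 × 0.6730 + 0.2920 × 0.3270 = 0.47480150 + 0.09548400 = 0.57028550
  P(H|E) = 0.47480150 / 0.57028550 = 0.8326

Update 3:
  P(E) = 0.7055 × 0.8326 + 0.2920 × 0.1674 = 0.58739930 + 0.04888080 = 0.63628010
  P(H|E) = 0.58739930 / 0.63628010 = 0.9232

Update 4:
  P(E) = 0.7055 × 0.9232 + 0.2920 × 0.0768 = 0.65131760 + 0.02242560 = 0.67374320
  P(H|E) = 0.65131760 / 0.67374320 = 0.9667

Final posterior: 0.9667


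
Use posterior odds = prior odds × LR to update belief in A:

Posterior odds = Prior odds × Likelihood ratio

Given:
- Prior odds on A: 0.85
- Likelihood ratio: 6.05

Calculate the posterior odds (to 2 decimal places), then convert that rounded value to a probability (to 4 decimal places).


Step 1: Calculate posterior odds
Posterior odds = Prior odds × LR
               = 0.85 × 6.05
               = 5.14

Step 2: Convert to probability
P(A|E) = Posterior odds / (1 + Posterior odds)
       = 5.14 / (1 + 5.14)
       = 5.14 / 6.14
       = 0.8371

The evidence increased P(A) from 0.4595 to 0.8371.


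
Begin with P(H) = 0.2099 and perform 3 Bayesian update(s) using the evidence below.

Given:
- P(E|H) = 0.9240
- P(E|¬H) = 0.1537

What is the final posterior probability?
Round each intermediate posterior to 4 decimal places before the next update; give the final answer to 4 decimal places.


Sequential Bayesian updating:

Initial prior: P(H) = 0.2099

Update 1:
  P(E) = 0.9240 × 0.2099 + 0.1537 × 0.7901 = 0.19394760 + 0.12143837 = 0.31538597
  P(H|E) = 0.19394760 / 0.31538597 = 0.6150

Update 2:
  P(E) = 0.9240 × 0.6150 + 0.1537 × 0.3850 = 0.56826000 + 0.05917450 = 0.62743450
  P(H|E) = 0.56826000 / 0.62743450 = 0.9057

Update 3:
  P(E) = 0.9240 × 0.9057 + 0.1537 × 0.0943 = 0.83686680 + 0.01449391 = 0.85136071
  P(H|E) = 0.83686680 / 0.85136071 = 0.9830

Final posterior: 0.9830


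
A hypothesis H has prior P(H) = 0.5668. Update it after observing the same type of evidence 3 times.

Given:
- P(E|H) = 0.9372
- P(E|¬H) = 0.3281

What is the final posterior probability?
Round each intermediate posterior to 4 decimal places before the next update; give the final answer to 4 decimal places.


Sequential Bayesian updating:

Initial prior: P(H) = 0.5668

Update 1:
  P(E) = 0.9372 × 0.5668 + 0.3281 × 0.4332 = 0.53120496 + 0.14213292 = 0.67333788
  P(H|E) = 0.53120496 / 0.67333788 = 0.7889

Update 2:
  P(E) = 0.9372 × 0.7889 + 0.3281 × 0.2111 = 0.73935708 + 0.06926191 = 0.80861899
  P(H|E) = 0.73935708 / 0.80861899 = 0.9143

Update 3:
  P(E) = 0.9372 × 0.9143 + 0.3281 × 0.0857 = 0.85688196 + 0.02811817 = 0.88500013
  P(H|E) = 0.85688196 / 0.88500013 = 0.9682

Final posterior: 0.9682


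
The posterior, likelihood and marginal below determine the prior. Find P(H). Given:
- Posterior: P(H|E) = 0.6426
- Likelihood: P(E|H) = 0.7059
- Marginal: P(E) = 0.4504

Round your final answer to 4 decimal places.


From Bayes' theorem: P(H|E) = P(E|H) × P(H) / P(E)

Rearranging for P(H):
P(H) = P(H|E) × P(E) / P(E|H)
     = 0.6426 × 0.4504 / 0.7059
     = 0.28942704 / 0.7059
     = 0.4100


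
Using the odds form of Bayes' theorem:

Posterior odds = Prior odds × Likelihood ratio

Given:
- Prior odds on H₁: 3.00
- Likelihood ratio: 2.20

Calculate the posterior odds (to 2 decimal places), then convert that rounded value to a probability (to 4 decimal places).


Step 1: Calculate posterior odds
Posterior odds = Prior odds × LR
               = 3.00 × 2.20
               = 6.60

Step 2: Convert to probability
P(H₁|E) = Posterior odds / (1 + Posterior odds)
       = 6.60 / (1 + 6.60)
       = 6.60 / 7.60
       = 0.8684

The evidence increased P(H₁) from 0.7500 to 0.8684.


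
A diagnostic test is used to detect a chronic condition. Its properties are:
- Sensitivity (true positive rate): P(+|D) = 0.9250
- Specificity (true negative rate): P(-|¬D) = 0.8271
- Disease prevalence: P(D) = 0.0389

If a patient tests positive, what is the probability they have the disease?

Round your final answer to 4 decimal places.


Let D = has disease, + = positive test

Given:
- P(D) = 0.0389 (prevalence)
- P(+|D) = 0.9250 (sensitivity)
- P(-|¬D) = 0.8271 (specificity)
- P(+|¬D) = 0.1729 (false positive rate = 1 - specificity)

Step 1: Find P(+)
P(+) = P(+|D)P(D) + P(+|¬D)P(¬D)
     = 0.9250 × 0.0389 + 0.1729 × 0.9611
     = 0.03598250 + 0.16617419
     = 0.20215669

Step 2: Apply Bayes' theorem for P(D|+)
P(D|+) = P(+|D)P(D) / P(+)
       = 0.03598250 / 0.20215669
       = 0.1780


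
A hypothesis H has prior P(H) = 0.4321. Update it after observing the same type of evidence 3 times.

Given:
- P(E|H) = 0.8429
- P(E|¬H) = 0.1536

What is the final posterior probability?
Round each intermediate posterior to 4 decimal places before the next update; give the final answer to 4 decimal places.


Sequential Bayesian updating:

Initial prior: P(H) = 0.4321

Update 1:
  P(E) = 0.8429 × 0.4321 + 0.1536 × 0.5679 = 0.36421709 + 0.08722944 = 0.45144653
  P(H|E) = 0.36421709 / 0.45144653 = 0.8068

Update 2:
  P(E) = 0.8429 × 0.8068 + 0.1536 × 0.1932 = 0.68005172 + 0.02967552 = 0.70972724
  P(H|E) = 0.68005172 / 0.70972724 = 0.9582

Update 3:
  P(E) = 0.8429 × 0.9582 + 0.1536 × 0.0418 = 0.80766678 + 0.00642048 = 0.81408726
  P(H|E) = 0.80766678 / 0.81408726 = 0.9921

Final posterior: 0.9921


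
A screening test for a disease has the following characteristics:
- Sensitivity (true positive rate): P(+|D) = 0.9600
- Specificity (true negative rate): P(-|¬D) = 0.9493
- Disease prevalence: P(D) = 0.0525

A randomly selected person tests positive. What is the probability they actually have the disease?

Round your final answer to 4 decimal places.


Let D = has disease, + = positive test

Given:
- P(D) = 0.0525 (prevalence)
- P(+|D) = 0.9600 (sensitivity)
- P(-|¬D) = 0.9493 (specificity)
- P(+|¬D) = 0.0507 (false positive rate = 1 - specificity)

Step 1: Find P(+)
P(+) = P(+|D)P(D) + P(+|¬D)P(¬D)
     = 0.9600 × 0.0525 + 0.0507 × 0.9475
     = 0.05040000 + 0.04803825
     = 0.09843825

Step 2: Apply Bayes' theorem for P(D|+)
P(D|+) = P(+|D)P(D) / P(+)
       = 0.05040000 / 0.09843825
       = 0.5120


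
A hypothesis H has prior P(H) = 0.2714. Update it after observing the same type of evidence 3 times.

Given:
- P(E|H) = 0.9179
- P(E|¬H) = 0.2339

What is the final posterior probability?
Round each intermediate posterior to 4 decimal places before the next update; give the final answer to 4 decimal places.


Sequential Bayesian updating:

Initial prior: P(H) = 0.2714

Update 1:
  P(E) = 0.9179 × 0.2714 + 0.2339 × 0.7286 = 0.24911806 + 0.17041954 = 0.41953760
  P(H|E) = 0.24911806 / 0.41953760 = 0.5938

Update 2:
  P(E) = 0.9179 × 0.5938 + 0.2339 × 0.4062 = 0.54504902 + 0.09501018 = 0.64005920
  P(H|E) = 0.54504902 / 0.64005920 = 0.8516

Update 3:
  P(E) = 0.9179 × 0.8516 + 0.2339 × 0.1484 = 0.78168364 + 0.03471076 = 0.81639440
  P(H|E) = 0.78168364 / 0.81639440 = 0.9575

Final posterior: 0.9575


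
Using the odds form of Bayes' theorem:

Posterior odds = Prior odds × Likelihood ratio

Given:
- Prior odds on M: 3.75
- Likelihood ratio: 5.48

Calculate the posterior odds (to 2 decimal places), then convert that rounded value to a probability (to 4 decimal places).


Step 1: Calculate posterior odds
Posterior odds = Prior odds × LR
               = 3.75 × 5.48
               = 20.55

Step 2: Convert to probability
P(M|E) = Posterior odds / (1 + Posterior odds)
       = 20.55 / (1 + 20.55)
       = 20.55 / 21.55
       = 0.9536

The evidence increased P(M) from 0.7895 to 0.9536.


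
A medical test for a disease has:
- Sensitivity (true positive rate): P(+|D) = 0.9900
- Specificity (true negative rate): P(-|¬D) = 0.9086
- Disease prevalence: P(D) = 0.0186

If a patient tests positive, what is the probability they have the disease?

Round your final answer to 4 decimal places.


Let D = has disease, + = positive test

Given:
- P(D) = 0.0186 (prevalence)
- P(+|D) = 0.9900 (sensitivity)
- P(-|¬D) = 0.9086 (specificity)
- P(+|¬D) = 0.0914 (false positive rate = 1 - specificity)

Step 1: Find P(+)
P(+) = P(+|D)P(D) + P(+|¬D)P(¬D)
     = 0.9900 × 0.0186 + 0.0914 × 0.9814
     = 0.01841400 + 0.08969996
     = 0.10811396

Step 2: Apply Bayes' theorem for P(D|+)
P(D|+) = P(+|D)P(D) / P(+)
       = 0.01841400 / 0.10811396
       = 0.1703


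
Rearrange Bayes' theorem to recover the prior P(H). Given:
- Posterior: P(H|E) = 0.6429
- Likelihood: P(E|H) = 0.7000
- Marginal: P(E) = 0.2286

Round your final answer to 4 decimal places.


From Bayes' theorem: P(H|E) = P(E|H) × P(H) / P(E)

Rearranging for P(H):
P(H) = P(H|E) × P(E) / P(E|H)
     = 0.6429 × 0.2286 / 0.7000
     = 0.14696694 / 0.7000
     = 0.2100


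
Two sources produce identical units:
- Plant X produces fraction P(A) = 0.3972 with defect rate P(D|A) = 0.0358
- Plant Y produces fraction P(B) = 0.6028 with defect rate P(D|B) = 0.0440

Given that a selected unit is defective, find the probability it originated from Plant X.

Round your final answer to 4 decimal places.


Let A = from Plant X, D = defective

Given:
- P(A) = 0.3972, P(B) = 0.6028
- P(D|A) = 0.0358, P(D|B) = 0.0440

Step 1: Find P(D)
P(D) = P(D|A)P(A) + P(D|B)P(B)
     = 0.0358 × 0.3972 + 0.0440 × 0.6028
     = 0.01421976 + 0.02652320
     = 0.04074296

Step 2: Apply Bayes' theorem
P(A|D) = P(D|A)P(A) / P(D)
       = 0.01421976 / 0.04074296
       = 0.3490


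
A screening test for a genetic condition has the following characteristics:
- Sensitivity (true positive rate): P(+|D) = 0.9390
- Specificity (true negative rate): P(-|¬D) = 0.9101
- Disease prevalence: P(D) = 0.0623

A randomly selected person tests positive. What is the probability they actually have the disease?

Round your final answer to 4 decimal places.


Let D = has disease, + = positive test

Given:
- P(D) = 0.0623 (prevalence)
- P(+|D) = 0.9390 (sensitivity)
- P(-|¬D) = 0.9101 (specificity)
- P(+|¬D) = 0.0899 (false positive rate = 1 - specificity)

Step 1: Find P(+)
P(+) = P(+|D)P(D) + P(+|¬D)P(¬D)
     = 0.9390 × 0.0623 + 0.0899 × 0.9377
     = 0.05849970 + 0.08429923
     = 0.14279893

Step 2: Apply Bayes' theorem for P(D|+)
P(D|+) = P(+|D)P(D) / P(+)
       = 0.05849970 / 0.14279893
       = 0.4097


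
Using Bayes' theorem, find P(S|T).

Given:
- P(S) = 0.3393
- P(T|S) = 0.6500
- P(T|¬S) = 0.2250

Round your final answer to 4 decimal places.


Bayes' theorem: P(S|T) = P(T|S) × P(S) / P(T)

Step 1: Calculate P(T) using law of total probability
P(T) = P(T|S)P(S) + P(T|¬S)P(¬S)
     = 0.6500 × 0.3393 + 0.2250 × 0.6607
     = 0.22054500 + 0.14865750
     = 0.36920250

Step 2: Apply Bayes' theorem
P(S|T) = P(T|S) × P(S) / P(T)
       = 0.22054500 / 0.36920250
       = 0.5974


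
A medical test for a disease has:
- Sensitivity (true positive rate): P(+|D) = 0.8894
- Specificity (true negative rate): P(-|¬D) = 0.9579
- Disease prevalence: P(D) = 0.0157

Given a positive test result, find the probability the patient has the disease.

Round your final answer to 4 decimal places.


Let D = has disease, + = positive test

Given:
- P(D) = 0.0157 (prevalence)
- P(+|D) = 0.8894 (sensitivity)
- P(-|¬D) = 0.9579 (specificity)
- P(+|¬D) = 0.0421 (false positive rate = 1 - specificity)

Step 1: Find P(+)
P(+) = P(+|D)P(D) + P(+|¬D)P(¬D)
     = 0.8894 × 0.0157 + 0.0421 × 0.9843
     = 0.01396358 + 0.04143903
     = 0.05540261

Step 2: Apply Bayes' theorem for P(D|+)
P(D|+) = P(+|D)P(D) / P(+)
       = 0.01396358 / 0.05540261
       = 0.2520


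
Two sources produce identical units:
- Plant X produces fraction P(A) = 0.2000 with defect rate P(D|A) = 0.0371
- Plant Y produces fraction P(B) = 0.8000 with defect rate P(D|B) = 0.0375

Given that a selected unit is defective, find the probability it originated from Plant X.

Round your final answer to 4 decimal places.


Let A = from Plant X, D = defective

Given:
- P(A) = 0.2000, P(B) = 0.8000
- P(D|A) = 0.0371, P(D|B) = 0.0375

Step 1: Find P(D)
P(D) = P(D|A)P(A) + P(D|B)P(B)
     = 0.0371 × 0.2000 + 0.0375 × 0.8000
     = 0.00742000 + 0.03000000
     = 0.03742000

Step 2: Apply Bayes' theorem
P(A|D) = P(D|A)P(A) / P(D)
       = 0.00742000 / 0.03742000
       = 0.1983


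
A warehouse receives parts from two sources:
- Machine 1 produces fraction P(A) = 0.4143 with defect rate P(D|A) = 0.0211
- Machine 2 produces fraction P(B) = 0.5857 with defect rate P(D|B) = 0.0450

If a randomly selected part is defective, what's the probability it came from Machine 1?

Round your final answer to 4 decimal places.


Let A = from Machine 1, D = defective

Given:
- P(A) = 0.4143, P(B) = 0.5857
- P(D|A) = 0.0211, P(D|B) = 0.0450

Step 1: Find P(D)
P(D) = P(D|A)P(A) + P(D|B)P(B)
     = 0.0211 × 0.4143 + 0.0450 × 0.5857
     = 0.00874173 + 0.02635650
     = 0.03509823

Step 2: Apply Bayes' theorem
P(A|D) = P(D|A)P(A) / P(D)
       = 0.00874173 / 0.03509823
       = 0.2491


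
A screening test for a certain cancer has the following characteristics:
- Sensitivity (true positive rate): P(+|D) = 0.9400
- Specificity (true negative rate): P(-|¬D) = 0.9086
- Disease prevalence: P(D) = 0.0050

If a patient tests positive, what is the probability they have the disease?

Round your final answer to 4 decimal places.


Let D = has disease, + = positive test

Given:
- P(D) = 0.0050 (prevalence)
- P(+|D) = 0.9400 (sensitivity)
- P(-|¬D) = 0.9086 (specificity)
- P(+|¬D) = 0.0914 (false positive rate = 1 - specificity)

Step 1: Find P(+)
P(+) = P(+|D)P(D) + P(+|¬D)P(¬D)
     = 0.9400 × 0.0050 + 0.0914 × 0.9950
     = 0.00470000 + 0.09094300
     = 0.09564300

Step 2: Apply Bayes' theorem for P(D|+)
P(D|+) = P(+|D)P(D) / P(+)
       = 0.00470000 / 0.09564300
       = 0.0491


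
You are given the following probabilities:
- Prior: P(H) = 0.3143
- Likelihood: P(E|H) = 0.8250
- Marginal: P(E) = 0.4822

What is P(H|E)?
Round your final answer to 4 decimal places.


Using Bayes' theorem:

P(H|E) = P(E|H) × P(H) / P(E)
       = 0.8250 × 0.3143 / 0.4822
       = 0.25929750 / 0.4822
       = 0.5377

The evidence strengthens our belief in H.
Prior: 0.3143 → Posterior: 0.5377


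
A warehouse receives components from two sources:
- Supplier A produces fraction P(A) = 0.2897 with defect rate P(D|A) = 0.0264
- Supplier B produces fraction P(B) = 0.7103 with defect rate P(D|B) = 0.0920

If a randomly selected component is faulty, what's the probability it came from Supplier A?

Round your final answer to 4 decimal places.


Let A = from Supplier A, D = faulty

Given:
- P(A) = 0.2897, P(B) = 0.7103
- P(D|A) = 0.0264, P(D|B) = 0.0920

Step 1: Find P(D)
P(D) = P(D|A)P(A) + P(D|B)P(B)
     = 0.0264 × 0.2897 + 0.0920 × 0.7103
     = 0.00764808 + 0.06534760
     = 0.07299568

Step 2: Apply Bayes' theorem
P(A|D) = P(D|A)P(A) / P(D)
       = 0.00764808 / 0.07299568
       = 0.1048


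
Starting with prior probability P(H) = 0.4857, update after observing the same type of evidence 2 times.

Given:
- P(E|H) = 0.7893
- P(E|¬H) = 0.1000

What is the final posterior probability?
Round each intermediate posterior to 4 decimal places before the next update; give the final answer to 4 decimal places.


Sequential Bayesian updating:

Initial prior: P(H) = 0.4857

Update 1:
  P(E) = 0.7893 × 0.4857 + 0.1000 × 0.5143 = 0.38336301 + 0.05143000 = 0.43479301
  P(H|E) = 0.38336301 / 0.43479301 = 0.8817

Update 2:
  P(E) = 0.7893 × 0.8817 + 0.1000 × 0.1183 = 0.69592581 + 0.01183000 = 0.70775581
  P(H|E) = 0.69592581 / 0.70775581 = 0.9833

Final posterior: 0.9833


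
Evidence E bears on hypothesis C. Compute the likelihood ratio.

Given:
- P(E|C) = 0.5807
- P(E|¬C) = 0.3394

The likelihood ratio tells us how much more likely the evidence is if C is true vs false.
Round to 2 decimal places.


Likelihood Ratio (LR) = P(E|C) / P(E|¬C)

LR = 0.5807 / 0.3394
   = 1.71

The evidence is 1.71 times more likely if C is true than if C is false.
Since LR > 1, the evidence supports C over ¬C.


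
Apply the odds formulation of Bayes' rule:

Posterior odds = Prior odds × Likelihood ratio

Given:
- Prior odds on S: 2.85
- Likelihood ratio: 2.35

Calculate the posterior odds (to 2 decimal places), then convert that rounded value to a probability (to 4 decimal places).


Step 1: Calculate posterior odds
Posterior odds = Prior odds × LR
               = 2.85 × 2.35
               = 6.70

Step 2: Convert to probability
P(S|E) = Posterior odds / (1 + Posterior odds)
       = 6.70 / (1 + 6.70)
       = 6.70 / 7.70
       = 0.8701

The evidence increased P(S) from 0.7403 to 0.8701.


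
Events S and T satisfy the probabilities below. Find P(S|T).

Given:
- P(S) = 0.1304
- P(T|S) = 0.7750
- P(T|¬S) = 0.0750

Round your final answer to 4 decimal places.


Bayes' theorem: P(S|T) = P(T|S) × P(S) / P(T)

Step 1: Calculate P(T) using law of total probability
P(T) = P(T|S)P(S) + P(T|¬S)P(¬S)
     = 0.7750 × 0.1304 + 0.0750 × 0.8696
     = 0.10106000 + 0.06522000
     = 0.16628000

Step 2: Apply Bayes' theorem
P(S|T) = P(T|S) × P(S) / P(T)
       = 0.10106000 / 0.16628000
       = 0.6078


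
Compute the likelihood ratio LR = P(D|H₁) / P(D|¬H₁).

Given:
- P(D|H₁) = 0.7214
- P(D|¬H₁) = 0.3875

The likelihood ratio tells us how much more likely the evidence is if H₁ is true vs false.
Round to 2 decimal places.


Likelihood Ratio (LR) = P(D|H₁) / P(D|¬H₁)

LR = 0.7214 / 0.3875
   = 1.86

The evidence is 1.86 times more likely if H₁ is true than if H₁ is false.
Since LR > 1, the evidence supports H₁ over ¬H₁.


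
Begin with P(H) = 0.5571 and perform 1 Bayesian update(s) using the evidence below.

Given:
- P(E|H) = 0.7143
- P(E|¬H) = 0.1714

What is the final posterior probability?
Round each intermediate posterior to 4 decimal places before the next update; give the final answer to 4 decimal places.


Sequential Bayesian updating:

Initial prior: P(H) = 0.5571

Update 1:
  P(E) = 0.7143 × 0.5571 + 0.1714 × 0.4429 = 0.39793653 + 0.07591306 = 0.47384959
  P(H|E) = 0.39793653 / 0.47384959 = 0.8398

Final posterior: 0.8398


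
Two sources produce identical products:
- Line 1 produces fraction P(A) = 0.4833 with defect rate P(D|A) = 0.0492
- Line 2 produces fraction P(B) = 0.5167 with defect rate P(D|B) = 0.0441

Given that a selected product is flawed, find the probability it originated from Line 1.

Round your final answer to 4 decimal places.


Let A = from Line 1, D = flawed

Given:
- P(A) = 0.4833, P(B) = 0.5167
- P(D|A) = 0.0492, P(D|B) = 0.0441

Step 1: Find P(D)
P(D) = P(D|A)P(A) + P(D|B)P(B)
     = 0.0492 × 0.4833 + 0.0441 × 0.5167
     = 0.02377836 + 0.02278647
     = 0.04656483

Step 2: Apply Bayes' theorem
P(A|D) = P(D|A)P(A) / P(D)
       = 0.02377836 / 0.04656483
       = 0.5107


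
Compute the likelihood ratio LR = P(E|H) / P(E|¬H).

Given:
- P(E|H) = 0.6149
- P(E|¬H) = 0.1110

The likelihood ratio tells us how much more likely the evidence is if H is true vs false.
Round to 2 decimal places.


Likelihood Ratio (LR) = P(E|H) / P(E|¬H)

LR = 0.6149 / 0.1110
   = 5.54

The evidence is 5.54 times more likely if H is true than if H is false.
Since LR > 1, the evidence supports H over ¬H.


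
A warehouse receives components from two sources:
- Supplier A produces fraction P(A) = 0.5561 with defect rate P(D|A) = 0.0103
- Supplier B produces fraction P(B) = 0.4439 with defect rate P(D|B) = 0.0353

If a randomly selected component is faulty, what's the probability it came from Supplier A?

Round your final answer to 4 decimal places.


Let A = from Supplier A, D = faulty

Given:
- P(A) = 0.5561, P(B) = 0.4439
- P(D|A) = 0.0103, P(D|B) = 0.0353

Step 1: Find P(D)
P(D) = P(D|A)P(A) + P(D|B)P(B)
     = 0.0103 × 0.5561 + 0.0353 × 0.4439
     = 0.00572783 + 0.01566967
     = 0.02139750

Step 2: Apply Bayes' theorem
P(A|D) = P(D|A)P(A) / P(D)
       = 0.00572783 / 0.02139750
       = 0.2677


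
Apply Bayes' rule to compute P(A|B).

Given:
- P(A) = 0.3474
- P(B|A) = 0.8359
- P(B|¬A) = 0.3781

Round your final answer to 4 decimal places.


Bayes' theorem: P(A|B) = P(B|A) × P(A) / P(B)

Step 1: Calculate P(B) using law of total probability
P(B) = P(B|A)P(A) + P(B|¬A)P(¬A)
     = 0.8359 × 0.3474 + 0.3781 × 0.6526
     = 0.29039166 + 0.24674806
     = 0.53713972

Step 2: Apply Bayes' theorem
P(A|B) = P(B|A) × P(A) / P(B)
       = 0.29039166 / 0.53713972
       = 0.5406


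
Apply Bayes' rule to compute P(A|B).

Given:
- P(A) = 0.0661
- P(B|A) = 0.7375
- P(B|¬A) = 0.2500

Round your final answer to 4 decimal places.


Bayes' theorem: P(A|B) = P(B|A) × P(A) / P(B)

Step 1: Calculate P(B) using law of total probability
P(B) = P(B|A)P(A) + P(B|¬A)P(¬A)
     = 0.7375 × 0.0661 + 0.2500 × 0.9339
     = 0.04874875 + 0.23347500
     = 0.28222375

Step 2: Apply Bayes' theorem
P(A|B) = P(B|A) × P(A) / P(B)
       = 0.04874875 / 0.28222375
       = 0.1727


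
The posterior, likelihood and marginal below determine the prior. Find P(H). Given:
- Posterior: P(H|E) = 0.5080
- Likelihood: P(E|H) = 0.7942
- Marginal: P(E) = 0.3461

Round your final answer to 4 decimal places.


From Bayes' theorem: P(H|E) = P(E|H) × P(H) / P(E)

Rearranging for P(H):
P(H) = P(H|E) × P(E) / P(E|H)
     = 0.5080 × 0.3461 / 0.7942
     = 0.17581880 / 0.7942
     = 0.2214


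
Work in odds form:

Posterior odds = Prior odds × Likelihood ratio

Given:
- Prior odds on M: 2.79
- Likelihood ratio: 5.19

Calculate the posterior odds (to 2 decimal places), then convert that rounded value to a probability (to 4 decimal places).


Step 1: Calculate posterior odds
Posterior odds = Prior odds × LR
               = 2.79 × 5.19
               = 14.48

Step 2: Convert to probability
P(M|E) = Posterior odds / (1 + Posterior odds)
       = 14.48 / (1 + 14.48)
       = 14.48 / 15.48
       = 0.9354

The evidence increased P(M) from 0.7361 to 0.9354.


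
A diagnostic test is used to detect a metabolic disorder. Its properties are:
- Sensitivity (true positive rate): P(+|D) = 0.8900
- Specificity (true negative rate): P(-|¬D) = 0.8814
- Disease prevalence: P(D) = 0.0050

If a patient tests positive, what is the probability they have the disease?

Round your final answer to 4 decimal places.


Let D = has disease, + = positive test

Given:
- P(D) = 0.0050 (prevalence)
- P(+|D) = 0.8900 (sensitivity)
- P(-|¬D) = 0.8814 (specificity)
- P(+|¬D) = 0.1186 (false positive rate = 1 - specificity)

Step 1: Find P(+)
P(+) = P(+|D)P(D) + P(+|¬D)P(¬D)
     = 0.8900 × 0.0050 + 0.1186 × 0.9950
     = 0.00445000 + 0.11800700
     = 0.12245700

Step 2: Apply Bayes' theorem for P(D|+)
P(D|+) = P(+|D)P(D) / P(+)
       = 0.00445000 / 0.12245700
       = 0.0363


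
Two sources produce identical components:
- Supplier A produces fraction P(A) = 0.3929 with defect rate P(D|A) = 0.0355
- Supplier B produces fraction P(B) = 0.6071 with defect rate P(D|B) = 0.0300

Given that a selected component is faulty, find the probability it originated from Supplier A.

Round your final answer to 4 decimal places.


Let A = from Supplier A, D = faulty

Given:
- P(A) = 0.3929, P(B) = 0.6071
- P(D|A) = 0.0355, P(D|B) = 0.0300

Step 1: Find P(D)
P(D) = P(D|A)P(A) + P(D|B)P(B)
     = 0.0355 × 0.3929 + 0.0300 × 0.6071
     = 0.01394795 + 0.01821300
     = 0.03216095

Step 2: Apply Bayes' theorem
P(A|D) = P(D|A)P(A) / P(D)
       = 0.01394795 / 0.03216095
       = 0.4337


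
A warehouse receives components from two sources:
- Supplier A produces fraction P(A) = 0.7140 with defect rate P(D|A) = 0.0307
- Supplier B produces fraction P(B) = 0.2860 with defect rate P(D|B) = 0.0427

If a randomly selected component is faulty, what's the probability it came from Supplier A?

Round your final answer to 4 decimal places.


Let A = from Supplier A, D = faulty

Given:
- P(A) = 0.7140, P(B) = 0.2860
- P(D|A) = 0.0307, P(D|B) = 0.0427

Step 1: Find P(D)
P(D) = P(D|A)P(A) + P(D|B)P(B)
     = 0.0307 × 0.7140 + 0.0427 × 0.2860
     = 0.02191980 + 0.01221220
     = 0.03413200

Step 2: Apply Bayes' theorem
P(A|D) = P(D|A)P(A) / P(D)
       = 0.02191980 / 0.03413200
       = 0.6422


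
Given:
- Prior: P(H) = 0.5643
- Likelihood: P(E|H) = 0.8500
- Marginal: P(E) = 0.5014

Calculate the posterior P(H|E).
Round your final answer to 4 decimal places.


Using Bayes' theorem:

P(H|E) = P(E|H) × P(H) / P(E)
       = 0.8500 × 0.5643 / 0.5014
       = 0.47965500 / 0.5014
       = 0.9566

The evidence strengthens our belief in H.
Prior: 0.5643 → Posterior: 0.9566


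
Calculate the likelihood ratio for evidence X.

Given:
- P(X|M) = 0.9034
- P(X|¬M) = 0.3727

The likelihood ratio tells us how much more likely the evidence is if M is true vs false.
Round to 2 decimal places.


Likelihood Ratio (LR) = P(X|M) / P(X|¬M)

LR = 0.9034 / 0.3727
   = 2.42

The evidence is 2.42 times more likely if M is true than if M is false.
Since LR > 1, the evidence supports M over ¬M.


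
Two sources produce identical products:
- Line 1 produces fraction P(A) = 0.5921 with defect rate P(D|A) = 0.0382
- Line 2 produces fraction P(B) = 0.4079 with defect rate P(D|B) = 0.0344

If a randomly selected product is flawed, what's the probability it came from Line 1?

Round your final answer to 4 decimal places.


Let A = from Line 1, D = flawed

Given:
- P(A) = 0.5921, P(B) = 0.4079
- P(D|A) = 0.0382, P(D|B) = 0.0344

Step 1: Find P(D)
P(D) = P(D|A)P(A) + P(D|B)P(B)
     = 0.0382 × 0.5921 + 0.0344 × 0.4079
     = 0.02261822 + 0.01403176
     = 0.03664998

Step 2: Apply Bayes' theorem
P(A|D) = P(D|A)P(A) / P(D)
       = 0.02261822 / 0.03664998
       = 0.6171


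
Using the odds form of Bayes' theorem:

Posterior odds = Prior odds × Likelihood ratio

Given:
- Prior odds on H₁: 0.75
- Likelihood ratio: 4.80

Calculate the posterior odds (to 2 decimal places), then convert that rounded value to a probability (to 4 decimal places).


Step 1: Calculate posterior odds
Posterior odds = Prior odds × LR
               = 0.75 × 4.80
               = 3.60

Step 2: Convert to probability
P(H₁|E) = Posterior odds / (1 + Posterior odds)
       = 3.60 / (1 + 3.60)
       = 3.60 / 4.60
       = 0.7826

The evidence increased P(H₁) from 0.4286 to 0.7826.


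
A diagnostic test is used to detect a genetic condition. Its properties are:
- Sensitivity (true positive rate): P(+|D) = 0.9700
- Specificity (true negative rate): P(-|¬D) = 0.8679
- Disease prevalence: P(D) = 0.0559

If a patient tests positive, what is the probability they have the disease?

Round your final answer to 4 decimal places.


Let D = has disease, + = positive test

Given:
- P(D) = 0.0559 (prevalence)
- P(+|D) = 0.9700 (sensitivity)
- P(-|¬D) = 0.8679 (specificity)
- P(+|¬D) = 0.1321 (false positive rate = 1 - specificity)

Step 1: Find P(+)
P(+) = P(+|D)P(D) + P(+|¬D)P(¬D)
     = 0.9700 × 0.0559 + 0.1321 × 0.9441
     = 0.05422300 + 0.12471561
     = 0.17893861

Step 2: Apply Bayes' theorem for P(D|+)
P(D|+) = P(+|D)P(D) / P(+)
       = 0.05422300 / 0.17893861
       = 0.3030


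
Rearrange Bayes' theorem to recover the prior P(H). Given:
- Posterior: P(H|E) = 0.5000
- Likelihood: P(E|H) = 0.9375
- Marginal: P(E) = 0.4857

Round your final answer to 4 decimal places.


From Bayes' theorem: P(H|E) = P(E|H) × P(H) / P(E)

Rearranging for P(H):
P(H) = P(H|E) × P(E) / P(E|H)
     = 0.5000 × 0.4857 / 0.9375
     = 0.24285000 / 0.9375
     = 0.2590


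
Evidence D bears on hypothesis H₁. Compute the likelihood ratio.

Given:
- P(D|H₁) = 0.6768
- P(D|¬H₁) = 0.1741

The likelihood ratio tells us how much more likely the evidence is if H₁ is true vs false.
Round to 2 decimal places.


Likelihood Ratio (LR) = P(D|H₁) / P(D|¬H₁)

LR = 0.6768 / 0.1741
   = 3.89

The evidence is 3.89 times more likely if H₁ is true than if H₁ is false.
LR > 1, so observing D raises the odds in favor of H₁.


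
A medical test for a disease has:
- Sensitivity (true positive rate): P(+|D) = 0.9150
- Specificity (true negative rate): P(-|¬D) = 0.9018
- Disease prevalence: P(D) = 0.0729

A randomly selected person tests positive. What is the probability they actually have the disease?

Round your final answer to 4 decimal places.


Let D = has disease, + = positive test

Given:
- P(D) = 0.0729 (prevalence)
- P(+|D) = 0.9150 (sensitivity)
- P(-|¬D) = 0.9018 (specificity)
- P(+|¬D) = 0.0982 (false positive rate = 1 - specificity)

Step 1: Find P(+)
P(+) = P(+|D)P(D) + P(+|¬D)P(¬D)
     = 0.9150 × 0.0729 + 0.0982 × 0.9271
     = 0.06670350 + 0.09104122
     = 0.15774472

Step 2: Apply Bayes' theorem for P(D|+)
P(D|+) = P(+|D)P(D) / P(+)
       = 0.06670350 / 0.15774472
       = 0.4229


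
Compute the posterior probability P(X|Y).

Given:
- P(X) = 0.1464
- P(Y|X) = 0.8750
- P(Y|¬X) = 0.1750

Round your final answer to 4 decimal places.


Bayes' theorem: P(X|Y) = P(Y|X) × P(X) / P(Y)

Step 1: Calculate P(Y) using law of total probability
P(Y) = P(Y|X)P(X) + P(Y|¬X)P(¬X)
     = 0.8750 × 0.1464 + 0.1750 × 0.8536
     = 0.12810000 + 0.14938000
     = 0.27748000

Step 2: Apply Bayes' theorem
P(X|Y) = P(Y|X) × P(X) / P(Y)
       = 0.12810000 / 0.27748000
       = 0.4617


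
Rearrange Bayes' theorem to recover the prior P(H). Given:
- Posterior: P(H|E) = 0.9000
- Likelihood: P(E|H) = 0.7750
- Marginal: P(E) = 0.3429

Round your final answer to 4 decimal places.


From Bayes' theorem: P(H|E) = P(E|H) × P(H) / P(E)

Rearranging for P(H):
P(H) = P(H|E) × P(E) / P(E|H)
     = 0.9000 × 0.3429 / 0.7750
     = 0.30861000 / 0.7750
     = 0.3982


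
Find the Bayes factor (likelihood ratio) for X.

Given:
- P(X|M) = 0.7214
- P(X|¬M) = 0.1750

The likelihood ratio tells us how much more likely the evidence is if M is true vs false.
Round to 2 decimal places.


Likelihood Ratio (LR) = P(X|M) / P(X|¬M)

LR = 0.7214 / 0.1750
   = 4.12

The evidence is 4.12 times more likely if M is true than if M is false.
Since LR > 1, the evidence supports M over ¬M.


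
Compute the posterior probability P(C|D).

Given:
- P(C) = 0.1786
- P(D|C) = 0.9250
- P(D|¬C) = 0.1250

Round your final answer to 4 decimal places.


Bayes' theorem: P(C|D) = P(D|C) × P(C) / P(D)

Step 1: Calculate P(D) using law of total probability
P(D) = P(D|C)P(C) + P(D|¬C)P(¬C)
     = 0.9250 × 0.1786 + 0.1250 × 0.8214
     = 0.16520500 + 0.10267500
     = 0.26788000

Step 2: Apply Bayes' theorem
P(C|D) = P(D|C) × P(C) / P(D)
       = 0.16520500 / 0.26788000
       = 0.6167


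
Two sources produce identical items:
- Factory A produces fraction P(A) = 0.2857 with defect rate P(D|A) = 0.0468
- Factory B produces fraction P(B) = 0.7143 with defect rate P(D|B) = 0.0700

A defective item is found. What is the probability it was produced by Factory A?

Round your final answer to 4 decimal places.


Let A = from Factory A, D = defective

Given:
- P(A) = 0.2857, P(B) = 0.7143
- P(D|A) = 0.0468, P(D|B) = 0.0700

Step 1: Find P(D)
P(D) = P(D|A)P(A) + P(D|B)P(B)
     = 0.0468 × 0.2857 + 0.0700 × 0.7143
     = 0.01337076 + 0.05000100
     = 0.06337176

Step 2: Apply Bayes' theorem
P(A|D) = P(D|A)P(A) / P(D)
       = 0.01337076 / 0.06337176
       = 0.2110


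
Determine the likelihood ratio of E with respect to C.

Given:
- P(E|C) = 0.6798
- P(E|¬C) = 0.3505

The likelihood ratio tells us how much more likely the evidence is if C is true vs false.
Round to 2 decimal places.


Likelihood Ratio (LR) = P(E|C) / P(E|¬C)

LR = 0.6798 / 0.3505
   = 1.94

The evidence is 1.94 times more likely if C is true than if C is false.
Because LR exceeds 1, E is evidence for C.


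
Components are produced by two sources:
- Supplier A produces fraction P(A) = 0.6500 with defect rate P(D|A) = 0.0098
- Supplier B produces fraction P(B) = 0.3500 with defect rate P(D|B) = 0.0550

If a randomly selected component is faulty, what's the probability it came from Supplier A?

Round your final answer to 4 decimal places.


Let A = from Supplier A, D = faulty

Given:
- P(A) = 0.6500, P(B) = 0.3500
- P(D|A) = 0.0098, P(D|B) = 0.0550

Step 1: Find P(D)
P(D) = P(D|A)P(A) + P(D|B)P(B)
     = 0.0098 × 0.6500 + 0.0550 × 0.3500
     = 0.00637000 + 0.01925000
     = 0.02562000

Step 2: Apply Bayes' theorem
P(A|D) = P(D|A)P(A) / P(D)
       = 0.00637000 / 0.02562000
       = 0.2486


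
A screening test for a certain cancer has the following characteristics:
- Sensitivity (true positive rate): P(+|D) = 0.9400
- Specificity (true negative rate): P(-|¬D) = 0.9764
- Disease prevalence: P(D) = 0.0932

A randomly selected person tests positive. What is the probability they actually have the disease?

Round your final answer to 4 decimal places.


Let D = has disease, + = positive test

Given:
- P(D) = 0.0932 (prevalence)
- P(+|D) = 0.9400 (sensitivity)
- P(-|¬D) = 0.9764 (specificity)
- P(+|¬D) = 0.0236 (false positive rate = 1 - specificity)

Step 1: Find P(+)
P(+) = P(+|D)P(D) + P(+|¬D)P(¬D)
     = 0.9400 × 0.0932 + 0.0236 × 0.9068
     = 0.08760800 + 0.02140048
     = 0.10900848

Step 2: Apply Bayes' theorem for P(D|+)
P(D|+) = P(+|D)P(D) / P(+)
       = 0.08760800 / 0.10900848
       = 0.8037


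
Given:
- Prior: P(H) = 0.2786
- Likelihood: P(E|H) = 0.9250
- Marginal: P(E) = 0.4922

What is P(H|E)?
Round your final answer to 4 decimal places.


Using Bayes' theorem:

P(H|E) = P(E|H) × P(H) / P(E)
       = 0.9250 × 0.2786 / 0.4922
       = 0.25770500 / 0.4922
       = 0.5236

The evidence strengthens our belief in H.
Prior: 0.2786 → Posterior: 0.5236


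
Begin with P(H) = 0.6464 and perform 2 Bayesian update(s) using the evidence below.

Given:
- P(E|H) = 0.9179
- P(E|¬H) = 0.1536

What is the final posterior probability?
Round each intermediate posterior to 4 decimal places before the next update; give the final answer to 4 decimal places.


Sequential Bayesian updating:

Initial prior: P(H) = 0.6464

Update 1:
  P(E) = 0.9179 × 0.6464 + 0.1536 × 0.3536 = 0.59333056 + 0.05431296 = 0.64764352
  P(H|E) = 0.59333056 / 0.64764352 = 0.9161

Update 2:
  P(E) = 0.9179 × 0.9161 + 0.1536 × 0.0839 = 0.84088819 + 0.01288704 = 0.85377523
  P(H|E) = 0.84088819 / 0.85377523 = 0.9849

Final posterior: 0.9849


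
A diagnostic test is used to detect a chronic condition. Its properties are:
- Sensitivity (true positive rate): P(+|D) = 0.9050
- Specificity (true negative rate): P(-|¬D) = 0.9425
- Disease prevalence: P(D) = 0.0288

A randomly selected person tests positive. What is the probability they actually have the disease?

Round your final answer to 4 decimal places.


Let D = has disease, + = positive test

Given:
- P(D) = 0.0288 (prevalence)
- P(+|D) = 0.9050 (sensitivity)
- P(-|¬D) = 0.9425 (specificity)
- P(+|¬D) = 0.0575 (false positive rate = 1 - specificity)

Step 1: Find P(+)
P(+) = P(+|D)P(D) + P(+|¬D)P(¬D)
     = 0.9050 × 0.0288 + 0.0575 × 0.9712
     = 0.02606400 + 0.05584400
     = 0.08190800

Step 2: Apply Bayes' theorem for P(D|+)
P(D|+) = P(+|D)P(D) / P(+)
       = 0.02606400 / 0.08190800
       = 0.3182


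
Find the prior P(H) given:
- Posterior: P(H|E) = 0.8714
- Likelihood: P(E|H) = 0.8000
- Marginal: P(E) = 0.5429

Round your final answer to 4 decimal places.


From Bayes' theorem: P(H|E) = P(E|H) × P(H) / P(E)

Rearranging for P(H):
P(H) = P(H|E) × P(E) / P(E|H)
     = 0.8714 × 0.5429 / 0.8000
     = 0.47308306 / 0.8000
     = 0.5914


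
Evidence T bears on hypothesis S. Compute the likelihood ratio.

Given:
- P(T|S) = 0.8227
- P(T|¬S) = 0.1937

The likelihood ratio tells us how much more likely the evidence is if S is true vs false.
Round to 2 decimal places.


Likelihood Ratio (LR) = P(T|S) / P(T|¬S)

LR = 0.8227 / 0.1937
   = 4.25

The evidence is 4.25 times more likely if S is true than if S is false.
Because LR exceeds 1, T is evidence for S.


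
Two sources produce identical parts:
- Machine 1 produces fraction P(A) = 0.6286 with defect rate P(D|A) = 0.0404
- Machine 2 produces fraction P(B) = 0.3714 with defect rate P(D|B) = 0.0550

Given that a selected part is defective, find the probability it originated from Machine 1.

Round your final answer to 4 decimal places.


Let A = from Machine 1, D = defective

Given:
- P(A) = 0.6286, P(B) = 0.3714
- P(D|A) = 0.0404, P(D|B) = 0.0550

Step 1: Find P(D)
P(D) = P(D|A)P(A) + P(D|B)P(B)
     = 0.0404 × 0.6286 + 0.0550 × 0.3714
     = 0.02539544 + 0.02042700
     = 0.04582244

Step 2: Apply Bayes' theorem
P(A|D) = P(D|A)P(A) / P(D)
       = 0.02539544 / 0.04582244
       = 0.5542


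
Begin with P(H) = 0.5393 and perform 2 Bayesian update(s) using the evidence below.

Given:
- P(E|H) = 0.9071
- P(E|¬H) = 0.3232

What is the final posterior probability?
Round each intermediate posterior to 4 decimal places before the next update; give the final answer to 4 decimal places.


Sequential Bayesian updating:

Initial prior: P(H) = 0.5393

Update 1:
  P(E) = 0.9071 × 0.5393 + 0.3232 × 0.4607 = 0.48919903 + 0.14889824 = 0.63809727
  P(H|E) = 0.48919903 / 0.63809727 = 0.7667

Update 2:
  P(E) = 0.9071 × 0.7667 + 0.3232 × 0.2333 = 0.69547357 + 0.07540256 = 0.77087613
  P(H|E) = 0.69547357 / 0.77087613 = 0.9022

Final posterior: 0.9022


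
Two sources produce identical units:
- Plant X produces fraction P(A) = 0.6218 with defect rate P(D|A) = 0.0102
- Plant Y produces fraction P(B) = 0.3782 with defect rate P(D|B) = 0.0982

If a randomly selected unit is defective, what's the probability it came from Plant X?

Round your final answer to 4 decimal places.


Let A = from Plant X, D = defective

Given:
- P(A) = 0.6218, P(B) = 0.3782
- P(D|A) = 0.0102, P(D|B) = 0.0982

Step 1: Find P(D)
P(D) = P(D|A)P(A) + P(D|B)P(B)
     = 0.0102 × 0.6218 + 0.0982 × 0.3782
     = 0.00634236 + 0.03713924
     = 0.04348160

Step 2: Apply Bayes' theorem
P(A|D) = P(D|A)P(A) / P(D)
       = 0.00634236 / 0.04348160
       = 0.1459


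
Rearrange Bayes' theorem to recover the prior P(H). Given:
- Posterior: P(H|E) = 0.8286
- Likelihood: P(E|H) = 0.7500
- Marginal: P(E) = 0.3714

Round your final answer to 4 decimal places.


From Bayes' theorem: P(H|E) = P(E|H) × P(H) / P(E)

Rearranging for P(H):
P(H) = P(H|E) × P(E) / P(E|H)
     = 0.8286 × 0.3714 / 0.7500
     = 0.30774204 / 0.7500
     = 0.4103
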